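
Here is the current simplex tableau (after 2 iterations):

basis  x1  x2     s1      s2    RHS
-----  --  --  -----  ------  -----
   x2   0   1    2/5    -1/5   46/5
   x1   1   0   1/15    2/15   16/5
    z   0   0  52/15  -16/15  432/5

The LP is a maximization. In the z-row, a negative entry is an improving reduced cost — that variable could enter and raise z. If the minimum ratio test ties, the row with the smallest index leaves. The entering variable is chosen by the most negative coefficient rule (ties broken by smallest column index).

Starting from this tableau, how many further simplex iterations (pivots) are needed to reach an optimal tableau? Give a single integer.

1

pivot: s2 in, x1 out → z = 112
No improving column remains; optimal.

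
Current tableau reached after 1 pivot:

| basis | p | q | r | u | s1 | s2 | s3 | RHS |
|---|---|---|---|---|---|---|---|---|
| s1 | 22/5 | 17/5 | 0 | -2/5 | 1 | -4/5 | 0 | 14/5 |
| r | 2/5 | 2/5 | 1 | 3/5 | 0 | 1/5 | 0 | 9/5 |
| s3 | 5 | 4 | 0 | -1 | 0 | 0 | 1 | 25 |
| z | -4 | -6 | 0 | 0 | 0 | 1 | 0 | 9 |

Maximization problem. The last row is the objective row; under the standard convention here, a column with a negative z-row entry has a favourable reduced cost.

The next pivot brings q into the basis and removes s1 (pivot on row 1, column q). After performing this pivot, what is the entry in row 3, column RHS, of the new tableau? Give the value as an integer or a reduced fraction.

Pivot element is row 1, column q: 17/5.
Normalize row 1: new (row 1, RHS) = (14/5)/(17/5) = 14/17.
row 3 ← row 3 − 4·(new row 1): 25 − 4·(14/17) = 369/17.

369/17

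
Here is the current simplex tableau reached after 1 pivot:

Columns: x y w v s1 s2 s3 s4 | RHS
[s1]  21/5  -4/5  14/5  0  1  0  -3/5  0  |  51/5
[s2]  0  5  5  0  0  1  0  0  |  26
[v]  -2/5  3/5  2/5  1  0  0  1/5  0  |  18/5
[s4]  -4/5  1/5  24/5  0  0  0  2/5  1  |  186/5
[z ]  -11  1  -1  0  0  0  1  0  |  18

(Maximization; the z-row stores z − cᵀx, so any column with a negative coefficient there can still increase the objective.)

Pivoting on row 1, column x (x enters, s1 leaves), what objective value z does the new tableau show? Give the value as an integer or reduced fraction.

Minimum ratio for x: (51/5)/(21/5) = 17/7.
z changes by −(z-row coeff of x)·ratio = −(-11)·(17/7) = 187/7.
New z = 18 + (187/7) = 313/7.

313/7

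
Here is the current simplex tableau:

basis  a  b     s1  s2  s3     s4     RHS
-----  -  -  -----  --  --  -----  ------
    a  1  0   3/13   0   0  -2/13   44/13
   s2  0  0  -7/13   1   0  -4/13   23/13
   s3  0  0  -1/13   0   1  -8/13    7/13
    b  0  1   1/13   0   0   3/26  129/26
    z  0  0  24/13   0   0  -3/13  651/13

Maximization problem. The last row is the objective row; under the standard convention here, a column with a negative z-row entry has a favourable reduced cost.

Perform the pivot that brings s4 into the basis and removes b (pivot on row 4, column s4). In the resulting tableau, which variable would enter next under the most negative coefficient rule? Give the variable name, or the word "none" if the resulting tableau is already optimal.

none

Pivot element 3/26. New z-row = old z-row − (-3/13)·(row 4/(3/26)).
Updated z-row coefficients: a: 0, b: 2, s1: 2, s2: 0, s3: 0, s4: 0.
No coefficient is strictly negative; the tableau after this pivot is optimal.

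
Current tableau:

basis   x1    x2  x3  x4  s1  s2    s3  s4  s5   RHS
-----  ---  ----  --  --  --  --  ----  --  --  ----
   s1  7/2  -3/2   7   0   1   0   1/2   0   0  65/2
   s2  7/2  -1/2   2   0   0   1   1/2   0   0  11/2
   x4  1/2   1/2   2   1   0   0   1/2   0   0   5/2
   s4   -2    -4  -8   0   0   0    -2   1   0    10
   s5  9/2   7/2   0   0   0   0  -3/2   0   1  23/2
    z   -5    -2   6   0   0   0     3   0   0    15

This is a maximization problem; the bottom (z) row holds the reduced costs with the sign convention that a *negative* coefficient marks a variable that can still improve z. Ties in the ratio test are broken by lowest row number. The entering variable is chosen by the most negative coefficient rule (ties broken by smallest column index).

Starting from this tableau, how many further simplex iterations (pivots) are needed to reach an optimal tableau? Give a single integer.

pivot: x1 in, s2 out → z = 160/7
pivot: x2 in, s5 out → z = 747/29
No improving column remains; optimal.

2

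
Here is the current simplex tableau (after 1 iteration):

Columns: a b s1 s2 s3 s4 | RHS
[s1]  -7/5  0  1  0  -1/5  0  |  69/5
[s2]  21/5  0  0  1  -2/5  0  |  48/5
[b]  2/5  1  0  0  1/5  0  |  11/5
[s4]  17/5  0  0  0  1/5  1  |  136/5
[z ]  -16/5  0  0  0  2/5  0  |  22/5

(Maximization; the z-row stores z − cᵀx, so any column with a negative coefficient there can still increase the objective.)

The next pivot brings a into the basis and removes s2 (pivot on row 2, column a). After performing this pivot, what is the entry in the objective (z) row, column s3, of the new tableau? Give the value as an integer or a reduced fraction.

2/21

Pivot element is row 2, column a: 21/5.
Normalize row 2: new (row 2, s3) = (-2/5)/(21/5) = -2/21.
z-row ← z-row − (-16/5)·(new row 2): 2/5 − (-16/5)·(-2/21) = 2/21.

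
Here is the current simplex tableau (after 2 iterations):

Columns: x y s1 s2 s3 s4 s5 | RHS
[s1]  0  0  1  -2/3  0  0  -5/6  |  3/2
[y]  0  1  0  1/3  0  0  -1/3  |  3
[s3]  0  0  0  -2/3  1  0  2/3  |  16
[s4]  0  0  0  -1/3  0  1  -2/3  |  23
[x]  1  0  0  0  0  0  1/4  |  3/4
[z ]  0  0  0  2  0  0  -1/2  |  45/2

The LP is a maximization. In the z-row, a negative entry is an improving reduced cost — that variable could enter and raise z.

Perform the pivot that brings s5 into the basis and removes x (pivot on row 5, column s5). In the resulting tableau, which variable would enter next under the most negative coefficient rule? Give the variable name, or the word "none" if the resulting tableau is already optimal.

Pivot element 1/4. New z-row = old z-row − (-1/2)·(row 5/(1/4)).
Updated z-row coefficients: x: 2, y: 0, s1: 0, s2: 2, s3: 0, s4: 0, s5: 0.
No coefficient is strictly negative; the tableau after this pivot is optimal.

none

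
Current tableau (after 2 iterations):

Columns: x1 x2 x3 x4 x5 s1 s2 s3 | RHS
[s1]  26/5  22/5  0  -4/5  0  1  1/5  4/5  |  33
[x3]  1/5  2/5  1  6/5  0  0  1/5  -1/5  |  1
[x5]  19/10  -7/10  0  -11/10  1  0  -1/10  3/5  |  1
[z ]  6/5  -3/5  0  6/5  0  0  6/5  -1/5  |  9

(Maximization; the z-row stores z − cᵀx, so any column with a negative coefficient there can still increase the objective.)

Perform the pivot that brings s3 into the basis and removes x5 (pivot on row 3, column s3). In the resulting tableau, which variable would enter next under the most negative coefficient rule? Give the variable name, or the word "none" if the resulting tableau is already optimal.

Pivot element 3/5. New z-row = old z-row − (-1/5)·(row 3/(3/5)).
Updated z-row coefficients: x1: 11/6, x2: -5/6, x3: 0, x4: 5/6, x5: 1/3, s1: 0, s2: 7/6, s3: 0.
The most negative is -5/6 in column x2, so x2 would enter next.

x2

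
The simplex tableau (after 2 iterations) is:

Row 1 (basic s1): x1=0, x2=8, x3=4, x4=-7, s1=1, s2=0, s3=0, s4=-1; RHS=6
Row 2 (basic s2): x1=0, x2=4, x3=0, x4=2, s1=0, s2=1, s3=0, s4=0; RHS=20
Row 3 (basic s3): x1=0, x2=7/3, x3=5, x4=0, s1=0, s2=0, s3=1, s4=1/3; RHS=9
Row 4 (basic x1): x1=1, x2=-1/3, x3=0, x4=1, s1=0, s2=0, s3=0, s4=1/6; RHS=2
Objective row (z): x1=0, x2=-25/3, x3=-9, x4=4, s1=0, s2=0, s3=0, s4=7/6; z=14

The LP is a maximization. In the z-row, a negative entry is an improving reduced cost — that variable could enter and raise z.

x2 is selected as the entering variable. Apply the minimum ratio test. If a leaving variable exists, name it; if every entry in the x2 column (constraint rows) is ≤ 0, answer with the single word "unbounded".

Ratios: row 1 (s1): 6/8 = 3/4; row 2 (s2): 20/4 = 5; row 3 (s3): 9/(7/3) = 27/7; row 4 (x1): entry -1/3 ≤ 0, skip.
Minimum ratio is in the s1 row, so s1 leaves.

s1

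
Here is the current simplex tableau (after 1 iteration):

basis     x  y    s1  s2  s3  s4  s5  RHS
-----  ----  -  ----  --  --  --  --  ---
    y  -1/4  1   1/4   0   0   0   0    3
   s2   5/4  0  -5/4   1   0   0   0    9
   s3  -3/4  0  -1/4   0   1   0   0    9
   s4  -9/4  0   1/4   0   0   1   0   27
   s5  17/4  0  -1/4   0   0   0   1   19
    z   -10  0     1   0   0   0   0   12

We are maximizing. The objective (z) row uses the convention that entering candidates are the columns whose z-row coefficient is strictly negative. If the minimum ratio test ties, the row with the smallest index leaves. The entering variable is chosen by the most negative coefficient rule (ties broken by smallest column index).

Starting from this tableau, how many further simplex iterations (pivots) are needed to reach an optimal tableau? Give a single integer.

pivot: x in, s5 out → z = 964/17
No improving column remains; optimal.

1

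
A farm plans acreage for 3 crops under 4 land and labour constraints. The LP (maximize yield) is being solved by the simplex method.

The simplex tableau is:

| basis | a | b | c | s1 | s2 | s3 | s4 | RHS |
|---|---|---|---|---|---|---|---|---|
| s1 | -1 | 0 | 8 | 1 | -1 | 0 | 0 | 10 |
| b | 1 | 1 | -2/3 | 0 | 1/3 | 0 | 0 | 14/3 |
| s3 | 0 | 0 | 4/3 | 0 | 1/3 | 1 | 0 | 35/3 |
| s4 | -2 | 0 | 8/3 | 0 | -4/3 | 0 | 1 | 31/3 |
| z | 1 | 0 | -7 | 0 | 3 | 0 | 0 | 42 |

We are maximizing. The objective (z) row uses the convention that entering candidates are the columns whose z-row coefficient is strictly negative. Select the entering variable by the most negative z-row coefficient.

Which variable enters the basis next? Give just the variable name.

Objective-row coefficients: a: 1, b: 0, c: -7, s1: 0, s2: 3, s3: 0, s4: 0.
The most negative is -7 in column c, so c enters.

c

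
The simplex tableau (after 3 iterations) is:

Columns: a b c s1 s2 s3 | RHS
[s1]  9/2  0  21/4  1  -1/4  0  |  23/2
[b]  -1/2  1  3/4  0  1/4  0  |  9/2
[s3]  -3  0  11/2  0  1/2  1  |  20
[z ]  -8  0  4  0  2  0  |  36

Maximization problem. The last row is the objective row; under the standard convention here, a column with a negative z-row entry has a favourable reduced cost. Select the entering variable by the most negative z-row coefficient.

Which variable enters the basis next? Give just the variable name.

Objective-row coefficients: a: -8, b: 0, c: 4, s1: 0, s2: 2, s3: 0.
The most negative is -8 in column a, so a enters.

a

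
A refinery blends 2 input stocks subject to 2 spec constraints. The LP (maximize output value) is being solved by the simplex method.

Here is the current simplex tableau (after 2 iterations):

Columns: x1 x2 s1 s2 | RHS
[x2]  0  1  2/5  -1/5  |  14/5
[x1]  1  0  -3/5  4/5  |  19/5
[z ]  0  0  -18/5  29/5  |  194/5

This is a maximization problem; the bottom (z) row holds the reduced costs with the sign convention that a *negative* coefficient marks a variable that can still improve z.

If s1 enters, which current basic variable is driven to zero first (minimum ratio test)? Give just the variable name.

x2

Ratios: row 1 (x2): (14/5)/(2/5) = 7; row 2 (x1): entry -3/5 ≤ 0, skip.
Minimum ratio 7 is in the x2 row, so x2 leaves.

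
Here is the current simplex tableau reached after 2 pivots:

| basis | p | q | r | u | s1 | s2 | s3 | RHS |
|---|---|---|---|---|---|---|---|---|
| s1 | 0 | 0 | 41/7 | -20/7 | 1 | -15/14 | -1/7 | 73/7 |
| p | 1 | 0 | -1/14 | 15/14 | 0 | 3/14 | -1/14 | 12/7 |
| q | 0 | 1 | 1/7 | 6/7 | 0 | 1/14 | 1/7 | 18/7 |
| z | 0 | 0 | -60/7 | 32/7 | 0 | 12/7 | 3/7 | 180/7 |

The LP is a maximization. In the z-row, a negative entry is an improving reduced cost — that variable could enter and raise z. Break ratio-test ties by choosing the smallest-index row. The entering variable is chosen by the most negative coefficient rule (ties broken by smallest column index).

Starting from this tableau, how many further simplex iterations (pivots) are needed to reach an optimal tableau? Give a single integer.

pivot: r in, s1 out → z = 1680/41
No improving column remains; optimal.

1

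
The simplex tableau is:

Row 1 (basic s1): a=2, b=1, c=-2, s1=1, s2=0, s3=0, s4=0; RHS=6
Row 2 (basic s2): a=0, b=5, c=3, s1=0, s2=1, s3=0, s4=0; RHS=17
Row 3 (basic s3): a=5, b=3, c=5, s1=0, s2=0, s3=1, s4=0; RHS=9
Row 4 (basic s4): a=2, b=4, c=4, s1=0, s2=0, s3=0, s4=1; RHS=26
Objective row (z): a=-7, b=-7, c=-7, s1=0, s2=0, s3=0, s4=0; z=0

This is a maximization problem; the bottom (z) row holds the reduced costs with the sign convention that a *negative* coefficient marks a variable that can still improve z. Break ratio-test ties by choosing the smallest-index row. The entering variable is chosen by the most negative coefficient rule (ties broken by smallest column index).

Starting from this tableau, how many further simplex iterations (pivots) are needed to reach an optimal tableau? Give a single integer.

pivot: a in, s3 out → z = 63/5
pivot: b in, a out → z = 21
No improving column remains; optimal.

2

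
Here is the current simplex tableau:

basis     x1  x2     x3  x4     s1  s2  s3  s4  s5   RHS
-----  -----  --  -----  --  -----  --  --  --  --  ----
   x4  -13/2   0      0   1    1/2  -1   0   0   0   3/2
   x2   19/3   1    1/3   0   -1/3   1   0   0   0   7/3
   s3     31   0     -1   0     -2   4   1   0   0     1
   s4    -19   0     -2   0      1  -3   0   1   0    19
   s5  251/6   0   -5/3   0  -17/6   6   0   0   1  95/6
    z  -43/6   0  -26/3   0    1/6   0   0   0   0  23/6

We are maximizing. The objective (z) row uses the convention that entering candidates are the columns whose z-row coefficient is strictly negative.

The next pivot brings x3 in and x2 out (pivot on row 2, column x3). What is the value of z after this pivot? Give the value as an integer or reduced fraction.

129/2

Minimum ratio for x3: (7/3)/(1/3) = 7.
z changes by −(z-row coeff of x3)·ratio = −(-26/3)·7 = 182/3.
New z = 23/6 + (182/3) = 129/2.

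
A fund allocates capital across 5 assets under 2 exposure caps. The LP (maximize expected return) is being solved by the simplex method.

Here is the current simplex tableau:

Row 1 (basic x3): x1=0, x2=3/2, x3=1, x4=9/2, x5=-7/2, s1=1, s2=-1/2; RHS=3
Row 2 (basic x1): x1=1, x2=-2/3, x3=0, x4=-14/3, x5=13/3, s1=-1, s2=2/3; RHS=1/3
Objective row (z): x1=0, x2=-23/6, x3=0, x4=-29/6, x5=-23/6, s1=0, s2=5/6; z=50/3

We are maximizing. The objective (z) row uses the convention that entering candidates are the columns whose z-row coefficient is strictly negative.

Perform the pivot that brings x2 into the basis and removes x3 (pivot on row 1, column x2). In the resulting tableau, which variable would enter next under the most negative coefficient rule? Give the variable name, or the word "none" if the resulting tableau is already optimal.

Pivot element 3/2. New z-row = old z-row − (-23/6)·(row 1/(3/2)).
Updated z-row coefficients: x1: 0, x2: 0, x3: 23/9, x4: 20/3, x5: -115/9, s1: 23/9, s2: -4/9.
The most negative is -115/9 in column x5, so x5 would enter next.

x5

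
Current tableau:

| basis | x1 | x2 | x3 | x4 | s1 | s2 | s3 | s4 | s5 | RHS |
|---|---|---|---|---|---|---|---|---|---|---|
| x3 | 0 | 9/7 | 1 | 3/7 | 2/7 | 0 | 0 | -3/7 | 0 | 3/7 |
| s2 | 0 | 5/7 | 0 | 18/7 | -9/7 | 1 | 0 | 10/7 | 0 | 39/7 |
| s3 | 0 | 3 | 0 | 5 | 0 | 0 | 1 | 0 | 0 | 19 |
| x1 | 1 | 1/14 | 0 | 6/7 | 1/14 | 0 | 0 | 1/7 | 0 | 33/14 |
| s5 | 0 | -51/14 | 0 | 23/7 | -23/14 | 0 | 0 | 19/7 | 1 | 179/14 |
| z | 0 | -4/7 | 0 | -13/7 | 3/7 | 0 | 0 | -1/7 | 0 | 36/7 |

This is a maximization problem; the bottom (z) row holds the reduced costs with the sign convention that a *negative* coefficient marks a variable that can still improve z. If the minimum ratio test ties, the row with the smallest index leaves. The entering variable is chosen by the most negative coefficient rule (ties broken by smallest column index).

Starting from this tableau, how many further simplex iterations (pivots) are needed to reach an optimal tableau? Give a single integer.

2

pivot: x4 in, x3 out → z = 7
pivot: s4 in, s2 out → z = 17/2
No improving column remains; optimal.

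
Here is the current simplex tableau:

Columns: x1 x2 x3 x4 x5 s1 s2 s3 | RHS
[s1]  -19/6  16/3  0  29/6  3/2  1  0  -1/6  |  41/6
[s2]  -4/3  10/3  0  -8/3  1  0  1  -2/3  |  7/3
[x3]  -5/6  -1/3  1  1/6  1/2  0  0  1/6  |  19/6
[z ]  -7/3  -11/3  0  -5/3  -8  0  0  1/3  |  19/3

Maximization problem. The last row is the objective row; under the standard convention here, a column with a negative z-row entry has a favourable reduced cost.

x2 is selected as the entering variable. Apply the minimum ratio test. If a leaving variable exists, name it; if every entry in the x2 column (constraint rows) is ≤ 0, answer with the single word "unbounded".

s2

Ratios: row 1 (s1): (41/6)/(16/3) = 41/32; row 2 (s2): (7/3)/(10/3) = 7/10; row 3 (x3): entry -1/3 ≤ 0, skip.
Minimum ratio is in the s2 row, so s2 leaves.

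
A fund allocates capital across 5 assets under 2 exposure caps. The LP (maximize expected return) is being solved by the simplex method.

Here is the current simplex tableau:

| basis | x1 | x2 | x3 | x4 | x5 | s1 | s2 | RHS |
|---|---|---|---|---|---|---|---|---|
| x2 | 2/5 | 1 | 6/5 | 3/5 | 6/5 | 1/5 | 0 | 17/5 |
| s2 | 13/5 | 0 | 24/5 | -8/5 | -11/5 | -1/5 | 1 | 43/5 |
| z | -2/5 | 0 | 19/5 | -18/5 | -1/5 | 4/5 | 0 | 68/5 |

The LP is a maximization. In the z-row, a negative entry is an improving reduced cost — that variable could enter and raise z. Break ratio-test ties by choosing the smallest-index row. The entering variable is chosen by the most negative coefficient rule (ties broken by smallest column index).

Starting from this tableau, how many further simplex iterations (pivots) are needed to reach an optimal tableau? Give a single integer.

pivot: x4 in, x2 out → z = 34
No improving column remains; optimal.

1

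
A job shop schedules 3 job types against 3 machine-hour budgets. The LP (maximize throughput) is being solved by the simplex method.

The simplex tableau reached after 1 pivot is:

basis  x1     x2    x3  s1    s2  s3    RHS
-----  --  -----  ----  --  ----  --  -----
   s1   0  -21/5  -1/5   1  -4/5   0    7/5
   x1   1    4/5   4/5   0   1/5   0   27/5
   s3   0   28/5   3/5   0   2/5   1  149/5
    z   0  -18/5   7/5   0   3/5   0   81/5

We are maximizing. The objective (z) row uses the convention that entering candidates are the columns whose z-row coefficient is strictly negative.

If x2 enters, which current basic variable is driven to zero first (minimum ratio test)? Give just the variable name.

Ratios: row 1 (s1): entry -21/5 ≤ 0, skip; row 2 (x1): (27/5)/(4/5) = 27/4; row 3 (s3): (149/5)/(28/5) = 149/28.
Minimum ratio 149/28 is in the s3 row, so s3 leaves.

s3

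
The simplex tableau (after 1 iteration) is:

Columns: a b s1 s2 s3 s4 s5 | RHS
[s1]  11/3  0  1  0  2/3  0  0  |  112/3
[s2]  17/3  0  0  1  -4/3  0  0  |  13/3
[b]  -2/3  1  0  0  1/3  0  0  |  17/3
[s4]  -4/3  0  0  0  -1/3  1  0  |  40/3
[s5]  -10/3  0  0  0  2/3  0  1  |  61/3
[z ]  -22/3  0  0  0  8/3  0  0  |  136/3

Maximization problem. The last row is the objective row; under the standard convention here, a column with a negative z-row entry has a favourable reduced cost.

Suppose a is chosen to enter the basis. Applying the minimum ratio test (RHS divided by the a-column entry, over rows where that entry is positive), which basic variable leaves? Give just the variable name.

s2

Ratios: row 1 (s1): (112/3)/(11/3) = 112/11; row 2 (s2): (13/3)/(17/3) = 13/17; row 3 (b): entry -2/3 ≤ 0, skip; row 4 (s4): entry -4/3 ≤ 0, skip; row 5 (s5): entry -10/3 ≤ 0, skip.
Minimum ratio 13/17 is in the s2 row, so s2 leaves.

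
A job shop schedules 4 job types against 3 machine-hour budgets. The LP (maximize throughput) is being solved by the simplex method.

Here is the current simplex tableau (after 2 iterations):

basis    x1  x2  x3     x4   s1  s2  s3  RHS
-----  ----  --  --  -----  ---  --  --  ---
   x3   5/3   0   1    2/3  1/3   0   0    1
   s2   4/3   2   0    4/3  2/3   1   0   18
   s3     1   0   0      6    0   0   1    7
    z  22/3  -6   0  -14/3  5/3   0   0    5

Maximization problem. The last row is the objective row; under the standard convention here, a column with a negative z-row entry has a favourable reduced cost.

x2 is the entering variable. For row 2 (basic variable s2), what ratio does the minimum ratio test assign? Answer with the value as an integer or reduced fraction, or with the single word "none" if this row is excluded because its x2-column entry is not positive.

9

Ratio = RHS / (x2 entry) = 18 / 2 = 9.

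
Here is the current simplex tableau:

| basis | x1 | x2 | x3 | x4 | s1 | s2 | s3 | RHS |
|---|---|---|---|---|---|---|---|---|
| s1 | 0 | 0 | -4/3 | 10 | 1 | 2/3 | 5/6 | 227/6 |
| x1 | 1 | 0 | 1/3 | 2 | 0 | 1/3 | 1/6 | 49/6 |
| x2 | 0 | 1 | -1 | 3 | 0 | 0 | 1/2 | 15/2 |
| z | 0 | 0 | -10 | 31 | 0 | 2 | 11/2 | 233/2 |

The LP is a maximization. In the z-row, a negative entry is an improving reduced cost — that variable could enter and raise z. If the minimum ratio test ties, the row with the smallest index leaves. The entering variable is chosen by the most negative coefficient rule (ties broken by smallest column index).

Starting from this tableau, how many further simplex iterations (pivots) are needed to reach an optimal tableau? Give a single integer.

1

pivot: x3 in, x1 out → z = 723/2
No improving column remains; optimal.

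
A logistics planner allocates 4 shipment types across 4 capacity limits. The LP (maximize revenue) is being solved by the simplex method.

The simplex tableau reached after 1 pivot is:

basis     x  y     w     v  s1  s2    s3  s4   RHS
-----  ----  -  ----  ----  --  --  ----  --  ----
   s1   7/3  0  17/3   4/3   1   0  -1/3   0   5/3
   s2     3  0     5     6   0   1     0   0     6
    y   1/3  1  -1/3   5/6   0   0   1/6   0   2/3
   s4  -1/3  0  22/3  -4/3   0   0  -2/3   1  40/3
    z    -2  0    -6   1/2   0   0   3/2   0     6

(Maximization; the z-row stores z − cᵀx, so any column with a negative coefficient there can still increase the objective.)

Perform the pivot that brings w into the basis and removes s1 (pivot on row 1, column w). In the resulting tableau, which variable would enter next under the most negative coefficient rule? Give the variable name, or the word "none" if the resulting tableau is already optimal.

none

Pivot element 17/3. New z-row = old z-row − (-6)·(row 1/(17/3)).
Updated z-row coefficients: x: 8/17, y: 0, w: 0, v: 65/34, s1: 18/17, s2: 0, s3: 39/34, s4: 0.
No coefficient is strictly negative; the tableau after this pivot is optimal.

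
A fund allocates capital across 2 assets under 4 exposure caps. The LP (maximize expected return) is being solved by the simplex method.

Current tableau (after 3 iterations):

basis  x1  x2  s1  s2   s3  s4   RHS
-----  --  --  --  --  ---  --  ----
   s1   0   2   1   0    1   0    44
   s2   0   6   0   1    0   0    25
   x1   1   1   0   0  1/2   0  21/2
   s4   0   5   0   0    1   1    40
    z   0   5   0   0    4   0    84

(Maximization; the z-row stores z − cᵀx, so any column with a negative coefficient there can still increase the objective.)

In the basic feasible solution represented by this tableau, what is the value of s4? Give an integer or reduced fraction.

s4 is basic (row 4); its value is the RHS of that row: 40.

40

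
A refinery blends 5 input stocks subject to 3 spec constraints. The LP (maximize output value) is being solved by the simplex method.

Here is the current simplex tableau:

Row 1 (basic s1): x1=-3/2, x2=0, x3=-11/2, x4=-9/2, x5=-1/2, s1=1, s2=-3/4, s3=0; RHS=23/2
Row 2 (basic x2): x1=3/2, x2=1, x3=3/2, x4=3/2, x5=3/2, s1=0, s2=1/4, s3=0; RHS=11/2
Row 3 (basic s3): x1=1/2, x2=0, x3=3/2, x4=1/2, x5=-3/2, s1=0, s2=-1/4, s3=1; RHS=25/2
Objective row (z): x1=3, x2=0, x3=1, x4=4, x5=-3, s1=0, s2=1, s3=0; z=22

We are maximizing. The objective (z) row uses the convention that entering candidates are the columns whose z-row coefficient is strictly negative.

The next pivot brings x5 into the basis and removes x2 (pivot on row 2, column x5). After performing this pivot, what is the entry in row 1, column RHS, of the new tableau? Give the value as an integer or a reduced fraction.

Pivot element is row 2, column x5: 3/2.
Normalize row 2: new (row 2, RHS) = (11/2)/(3/2) = 11/3.
row 1 ← row 1 − (-1/2)·(new row 2): 23/2 − (-1/2)·(11/3) = 40/3.

40/3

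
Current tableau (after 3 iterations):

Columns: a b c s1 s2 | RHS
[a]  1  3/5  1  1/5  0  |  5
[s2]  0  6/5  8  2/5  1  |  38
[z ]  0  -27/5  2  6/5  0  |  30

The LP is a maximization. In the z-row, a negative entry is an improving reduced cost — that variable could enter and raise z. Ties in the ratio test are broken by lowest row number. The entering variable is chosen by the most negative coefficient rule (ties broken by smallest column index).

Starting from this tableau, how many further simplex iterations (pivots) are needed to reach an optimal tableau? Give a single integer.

pivot: b in, a out → z = 75
No improving column remains; optimal.

1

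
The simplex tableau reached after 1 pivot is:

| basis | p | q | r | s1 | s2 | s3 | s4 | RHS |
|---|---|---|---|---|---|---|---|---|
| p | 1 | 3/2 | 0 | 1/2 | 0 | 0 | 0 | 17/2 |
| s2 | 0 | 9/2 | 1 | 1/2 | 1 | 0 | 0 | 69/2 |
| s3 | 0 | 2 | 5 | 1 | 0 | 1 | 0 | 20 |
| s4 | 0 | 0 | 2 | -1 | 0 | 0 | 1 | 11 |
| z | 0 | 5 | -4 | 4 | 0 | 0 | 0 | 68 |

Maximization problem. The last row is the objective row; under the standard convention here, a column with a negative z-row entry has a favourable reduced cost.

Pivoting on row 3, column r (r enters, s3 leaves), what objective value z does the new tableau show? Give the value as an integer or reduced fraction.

84

Minimum ratio for r: 20/5 = 4.
z changes by −(z-row coeff of r)·ratio = −(-4)·4 = 16.
New z = 68 + 16 = 84.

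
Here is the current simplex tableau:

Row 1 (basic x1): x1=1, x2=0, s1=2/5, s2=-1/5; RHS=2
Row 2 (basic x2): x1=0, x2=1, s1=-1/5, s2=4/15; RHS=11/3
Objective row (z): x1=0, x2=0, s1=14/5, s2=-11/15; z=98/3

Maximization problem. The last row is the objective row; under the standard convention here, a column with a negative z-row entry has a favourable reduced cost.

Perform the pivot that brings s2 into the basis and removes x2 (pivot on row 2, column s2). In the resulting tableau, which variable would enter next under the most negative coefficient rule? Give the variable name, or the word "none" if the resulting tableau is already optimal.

none

Pivot element 4/15. New z-row = old z-row − (-11/15)·(row 2/(4/15)).
Updated z-row coefficients: x1: 0, x2: 11/4, s1: 9/4, s2: 0.
No coefficient is strictly negative; the tableau after this pivot is optimal.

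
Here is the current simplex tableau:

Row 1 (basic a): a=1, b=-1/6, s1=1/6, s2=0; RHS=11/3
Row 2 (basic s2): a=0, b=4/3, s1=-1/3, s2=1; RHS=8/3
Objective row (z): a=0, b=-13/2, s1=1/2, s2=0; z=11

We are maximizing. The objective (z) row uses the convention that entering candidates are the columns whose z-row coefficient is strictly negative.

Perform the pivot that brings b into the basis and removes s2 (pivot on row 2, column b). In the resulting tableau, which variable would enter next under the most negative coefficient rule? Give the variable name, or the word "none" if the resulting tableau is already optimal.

s1

Pivot element 4/3. New z-row = old z-row − (-13/2)·(row 2/(4/3)).
Updated z-row coefficients: a: 0, b: 0, s1: -9/8, s2: 39/8.
The most negative is -9/8 in column s1, so s1 would enter next.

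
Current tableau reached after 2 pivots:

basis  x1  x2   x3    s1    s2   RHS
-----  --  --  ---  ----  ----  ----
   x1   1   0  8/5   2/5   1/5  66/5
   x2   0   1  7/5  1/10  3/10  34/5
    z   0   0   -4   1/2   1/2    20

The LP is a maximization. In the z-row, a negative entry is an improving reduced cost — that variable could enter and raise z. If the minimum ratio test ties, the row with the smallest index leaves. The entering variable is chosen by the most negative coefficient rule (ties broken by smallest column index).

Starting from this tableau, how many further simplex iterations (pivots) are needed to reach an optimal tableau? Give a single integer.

1

pivot: x3 in, x2 out → z = 276/7
No improving column remains; optimal.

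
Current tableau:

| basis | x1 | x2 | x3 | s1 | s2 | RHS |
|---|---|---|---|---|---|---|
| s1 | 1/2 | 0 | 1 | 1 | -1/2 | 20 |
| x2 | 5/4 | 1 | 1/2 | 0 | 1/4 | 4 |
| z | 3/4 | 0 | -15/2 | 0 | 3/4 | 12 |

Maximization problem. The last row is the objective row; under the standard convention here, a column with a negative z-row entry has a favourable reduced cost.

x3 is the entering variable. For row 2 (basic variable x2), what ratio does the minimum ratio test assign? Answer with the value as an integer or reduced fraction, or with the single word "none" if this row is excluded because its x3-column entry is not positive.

Ratio = RHS / (x3 entry) = 4 / (1/2) = 8.

8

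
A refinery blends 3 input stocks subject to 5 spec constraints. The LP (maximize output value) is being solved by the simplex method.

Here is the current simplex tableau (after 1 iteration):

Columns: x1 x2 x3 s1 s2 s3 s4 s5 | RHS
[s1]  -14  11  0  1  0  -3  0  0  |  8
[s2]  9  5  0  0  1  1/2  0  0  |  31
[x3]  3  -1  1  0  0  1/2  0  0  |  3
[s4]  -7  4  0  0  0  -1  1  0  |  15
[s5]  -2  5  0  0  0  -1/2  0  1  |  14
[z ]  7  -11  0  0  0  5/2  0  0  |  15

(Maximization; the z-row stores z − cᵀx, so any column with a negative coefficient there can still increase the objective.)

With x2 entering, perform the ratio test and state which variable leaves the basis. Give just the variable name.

s1

Ratios: row 1 (s1): 8/11 = 8/11; row 2 (s2): 31/5 = 31/5; row 3 (x3): entry -1 ≤ 0, skip; row 4 (s4): 15/4 = 15/4; row 5 (s5): 14/5 = 14/5.
Minimum ratio 8/11 is in the s1 row, so s1 leaves.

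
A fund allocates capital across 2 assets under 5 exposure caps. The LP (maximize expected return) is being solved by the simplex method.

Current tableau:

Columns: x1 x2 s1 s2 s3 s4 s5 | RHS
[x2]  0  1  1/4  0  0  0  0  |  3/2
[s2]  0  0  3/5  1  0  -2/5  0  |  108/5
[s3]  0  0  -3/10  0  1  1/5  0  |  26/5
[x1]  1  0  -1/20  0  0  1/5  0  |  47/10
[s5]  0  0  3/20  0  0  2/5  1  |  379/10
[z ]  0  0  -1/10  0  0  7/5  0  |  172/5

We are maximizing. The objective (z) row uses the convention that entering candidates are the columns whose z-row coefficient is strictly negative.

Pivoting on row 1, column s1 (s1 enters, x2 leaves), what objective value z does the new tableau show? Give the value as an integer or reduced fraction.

Minimum ratio for s1: (3/2)/(1/4) = 6.
z changes by −(z-row coeff of s1)·ratio = −(-1/10)·6 = 3/5.
New z = 172/5 + (3/5) = 35.

35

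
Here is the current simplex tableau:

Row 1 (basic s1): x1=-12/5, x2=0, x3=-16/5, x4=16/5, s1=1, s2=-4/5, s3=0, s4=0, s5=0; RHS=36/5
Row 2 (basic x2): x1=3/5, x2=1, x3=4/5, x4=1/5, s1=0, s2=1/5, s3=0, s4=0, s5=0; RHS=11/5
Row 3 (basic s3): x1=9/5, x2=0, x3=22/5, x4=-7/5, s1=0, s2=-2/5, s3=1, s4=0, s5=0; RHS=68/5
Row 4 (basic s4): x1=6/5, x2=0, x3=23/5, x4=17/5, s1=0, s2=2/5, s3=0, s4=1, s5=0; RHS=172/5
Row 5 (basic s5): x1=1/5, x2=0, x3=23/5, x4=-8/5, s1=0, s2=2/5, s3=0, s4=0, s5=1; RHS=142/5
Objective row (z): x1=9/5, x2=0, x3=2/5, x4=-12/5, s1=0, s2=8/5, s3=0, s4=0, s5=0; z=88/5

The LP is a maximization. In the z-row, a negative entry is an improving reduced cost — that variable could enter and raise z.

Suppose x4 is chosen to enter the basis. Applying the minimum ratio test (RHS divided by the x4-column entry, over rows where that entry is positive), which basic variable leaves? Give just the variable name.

Ratios: row 1 (s1): (36/5)/(16/5) = 9/4; row 2 (x2): (11/5)/(1/5) = 11; row 3 (s3): entry -7/5 ≤ 0, skip; row 4 (s4): (172/5)/(17/5) = 172/17; row 5 (s5): entry -8/5 ≤ 0, skip.
Minimum ratio 9/4 is in the s1 row, so s1 leaves.

s1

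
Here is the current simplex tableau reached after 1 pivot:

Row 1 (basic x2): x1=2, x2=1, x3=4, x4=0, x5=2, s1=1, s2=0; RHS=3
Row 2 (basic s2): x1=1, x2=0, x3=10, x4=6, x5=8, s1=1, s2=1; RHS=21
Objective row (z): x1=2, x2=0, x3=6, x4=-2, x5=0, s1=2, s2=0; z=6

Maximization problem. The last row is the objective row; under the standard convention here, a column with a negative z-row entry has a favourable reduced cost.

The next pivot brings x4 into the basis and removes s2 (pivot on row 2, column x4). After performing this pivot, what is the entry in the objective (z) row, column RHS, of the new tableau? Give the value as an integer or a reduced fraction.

Pivot element is row 2, column x4: 6.
Normalize row 2: new (row 2, RHS) = 21/6 = 7/2.
z-row ← z-row − (-2)·(new row 2): 6 − (-2)·(7/2) = 13.

13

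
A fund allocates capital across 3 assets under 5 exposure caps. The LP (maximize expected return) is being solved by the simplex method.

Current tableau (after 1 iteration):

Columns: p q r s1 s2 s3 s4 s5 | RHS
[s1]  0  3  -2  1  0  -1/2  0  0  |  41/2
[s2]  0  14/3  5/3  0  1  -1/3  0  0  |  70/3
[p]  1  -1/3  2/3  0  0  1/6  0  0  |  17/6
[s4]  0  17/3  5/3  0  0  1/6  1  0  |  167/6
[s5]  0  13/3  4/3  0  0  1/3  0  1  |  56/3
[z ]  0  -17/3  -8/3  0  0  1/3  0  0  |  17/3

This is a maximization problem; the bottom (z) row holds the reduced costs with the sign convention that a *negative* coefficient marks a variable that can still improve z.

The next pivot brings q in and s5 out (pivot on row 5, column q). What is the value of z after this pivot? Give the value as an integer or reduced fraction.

Minimum ratio for q: (56/3)/(13/3) = 56/13.
z changes by −(z-row coeff of q)·ratio = −(-17/3)·(56/13) = 952/39.
New z = 17/3 + (952/39) = 391/13.

391/13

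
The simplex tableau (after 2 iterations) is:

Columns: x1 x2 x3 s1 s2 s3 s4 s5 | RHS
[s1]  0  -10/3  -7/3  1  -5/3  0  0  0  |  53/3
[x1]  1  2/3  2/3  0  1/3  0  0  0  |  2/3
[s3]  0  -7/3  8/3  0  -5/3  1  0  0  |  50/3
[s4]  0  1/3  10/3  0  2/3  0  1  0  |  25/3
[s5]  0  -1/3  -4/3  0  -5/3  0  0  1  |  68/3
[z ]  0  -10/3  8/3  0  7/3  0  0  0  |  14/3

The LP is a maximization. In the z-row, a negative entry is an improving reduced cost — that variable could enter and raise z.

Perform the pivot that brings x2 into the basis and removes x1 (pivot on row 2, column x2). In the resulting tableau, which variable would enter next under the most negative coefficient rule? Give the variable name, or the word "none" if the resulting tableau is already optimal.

none

Pivot element 2/3. New z-row = old z-row − (-10/3)·(row 2/(2/3)).
Updated z-row coefficients: x1: 5, x2: 0, x3: 6, s1: 0, s2: 4, s3: 0, s4: 0, s5: 0.
No coefficient is strictly negative; the tableau after this pivot is optimal.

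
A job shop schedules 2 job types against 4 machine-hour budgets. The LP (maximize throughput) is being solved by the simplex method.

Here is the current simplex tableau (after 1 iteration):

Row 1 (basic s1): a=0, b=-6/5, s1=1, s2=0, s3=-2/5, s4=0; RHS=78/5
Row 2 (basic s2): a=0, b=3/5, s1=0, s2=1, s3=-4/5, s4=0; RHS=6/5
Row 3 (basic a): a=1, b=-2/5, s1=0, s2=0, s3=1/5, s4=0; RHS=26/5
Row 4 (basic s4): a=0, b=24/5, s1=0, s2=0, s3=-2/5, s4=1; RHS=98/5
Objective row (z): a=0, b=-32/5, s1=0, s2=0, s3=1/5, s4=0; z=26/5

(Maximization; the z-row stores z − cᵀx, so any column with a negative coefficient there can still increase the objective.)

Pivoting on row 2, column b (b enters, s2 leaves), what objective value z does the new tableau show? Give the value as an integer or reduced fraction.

18

Minimum ratio for b: (6/5)/(3/5) = 2.
z changes by −(z-row coeff of b)·ratio = −(-32/5)·2 = 64/5.
New z = 26/5 + (64/5) = 18.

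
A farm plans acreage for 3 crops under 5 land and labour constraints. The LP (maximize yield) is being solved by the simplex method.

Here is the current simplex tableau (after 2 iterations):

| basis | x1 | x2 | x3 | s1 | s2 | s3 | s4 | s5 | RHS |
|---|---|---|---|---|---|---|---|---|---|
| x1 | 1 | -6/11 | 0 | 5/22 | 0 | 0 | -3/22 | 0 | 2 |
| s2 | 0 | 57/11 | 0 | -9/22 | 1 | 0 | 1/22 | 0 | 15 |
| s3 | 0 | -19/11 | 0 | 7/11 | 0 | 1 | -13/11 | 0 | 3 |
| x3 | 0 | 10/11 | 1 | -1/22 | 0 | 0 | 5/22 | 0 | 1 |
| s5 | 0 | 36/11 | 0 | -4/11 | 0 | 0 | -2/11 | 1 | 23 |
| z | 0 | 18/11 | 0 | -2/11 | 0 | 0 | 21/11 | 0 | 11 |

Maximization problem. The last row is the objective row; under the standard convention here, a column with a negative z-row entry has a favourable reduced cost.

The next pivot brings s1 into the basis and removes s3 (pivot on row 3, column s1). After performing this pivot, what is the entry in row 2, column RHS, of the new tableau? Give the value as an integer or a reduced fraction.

237/14

Pivot element is row 3, column s1: 7/11.
Normalize row 3: new (row 3, RHS) = 3/(7/11) = 33/7.
row 2 ← row 2 − (-9/22)·(new row 3): 15 − (-9/22)·(33/7) = 237/14.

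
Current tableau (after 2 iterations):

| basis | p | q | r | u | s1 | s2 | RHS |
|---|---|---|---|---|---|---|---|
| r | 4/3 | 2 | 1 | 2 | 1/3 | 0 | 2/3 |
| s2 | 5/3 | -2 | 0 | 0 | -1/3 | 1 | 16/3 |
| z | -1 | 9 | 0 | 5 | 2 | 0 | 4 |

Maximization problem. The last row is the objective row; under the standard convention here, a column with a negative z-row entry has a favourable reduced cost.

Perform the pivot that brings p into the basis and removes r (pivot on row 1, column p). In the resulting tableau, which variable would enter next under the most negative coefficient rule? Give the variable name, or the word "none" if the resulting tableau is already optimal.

Pivot element 4/3. New z-row = old z-row − (-1)·(row 1/(4/3)).
Updated z-row coefficients: p: 0, q: 21/2, r: 3/4, u: 13/2, s1: 9/4, s2: 0.
No coefficient is strictly negative; the tableau after this pivot is optimal.

none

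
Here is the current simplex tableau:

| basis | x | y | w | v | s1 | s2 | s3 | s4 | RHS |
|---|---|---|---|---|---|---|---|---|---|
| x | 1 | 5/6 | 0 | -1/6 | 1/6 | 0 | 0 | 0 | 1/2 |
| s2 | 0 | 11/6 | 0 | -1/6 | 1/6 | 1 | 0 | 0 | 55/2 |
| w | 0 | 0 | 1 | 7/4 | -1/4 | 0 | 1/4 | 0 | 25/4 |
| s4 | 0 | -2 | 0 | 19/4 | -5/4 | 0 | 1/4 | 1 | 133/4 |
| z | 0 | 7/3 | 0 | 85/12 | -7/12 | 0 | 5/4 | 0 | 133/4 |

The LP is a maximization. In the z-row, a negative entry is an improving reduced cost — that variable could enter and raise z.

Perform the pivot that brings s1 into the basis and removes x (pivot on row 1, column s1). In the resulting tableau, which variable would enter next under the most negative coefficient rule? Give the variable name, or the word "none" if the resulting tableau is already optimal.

Pivot element 1/6. New z-row = old z-row − (-7/12)·(row 1/(1/6)).
Updated z-row coefficients: x: 7/2, y: 21/4, w: 0, v: 13/2, s1: 0, s2: 0, s3: 5/4, s4: 0.
No coefficient is strictly negative; the tableau after this pivot is optimal.

none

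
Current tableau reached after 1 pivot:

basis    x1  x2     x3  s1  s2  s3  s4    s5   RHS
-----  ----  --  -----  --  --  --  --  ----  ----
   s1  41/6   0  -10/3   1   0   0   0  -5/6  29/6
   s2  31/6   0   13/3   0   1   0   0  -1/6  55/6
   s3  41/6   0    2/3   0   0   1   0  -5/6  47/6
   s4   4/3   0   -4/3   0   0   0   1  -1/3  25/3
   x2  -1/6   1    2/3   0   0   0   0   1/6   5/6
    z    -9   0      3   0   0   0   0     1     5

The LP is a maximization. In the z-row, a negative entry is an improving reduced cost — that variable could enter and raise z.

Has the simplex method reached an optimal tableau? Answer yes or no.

Column x1 has objective-row coefficient -9, which is negative; an improving pivot exists, so not yet optimal.

no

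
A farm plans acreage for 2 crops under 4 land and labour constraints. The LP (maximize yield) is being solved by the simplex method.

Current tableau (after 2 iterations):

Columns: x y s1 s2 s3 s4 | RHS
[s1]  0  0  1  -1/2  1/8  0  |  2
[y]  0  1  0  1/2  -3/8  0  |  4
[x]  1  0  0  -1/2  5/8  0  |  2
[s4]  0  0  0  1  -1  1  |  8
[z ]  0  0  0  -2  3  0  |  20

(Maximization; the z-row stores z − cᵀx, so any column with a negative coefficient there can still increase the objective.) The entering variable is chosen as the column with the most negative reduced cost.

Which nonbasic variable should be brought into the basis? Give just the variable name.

Objective-row coefficients: x: 0, y: 0, s1: 0, s2: -2, s3: 3, s4: 0.
The most negative is -2 in column s2, so s2 enters.

s2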